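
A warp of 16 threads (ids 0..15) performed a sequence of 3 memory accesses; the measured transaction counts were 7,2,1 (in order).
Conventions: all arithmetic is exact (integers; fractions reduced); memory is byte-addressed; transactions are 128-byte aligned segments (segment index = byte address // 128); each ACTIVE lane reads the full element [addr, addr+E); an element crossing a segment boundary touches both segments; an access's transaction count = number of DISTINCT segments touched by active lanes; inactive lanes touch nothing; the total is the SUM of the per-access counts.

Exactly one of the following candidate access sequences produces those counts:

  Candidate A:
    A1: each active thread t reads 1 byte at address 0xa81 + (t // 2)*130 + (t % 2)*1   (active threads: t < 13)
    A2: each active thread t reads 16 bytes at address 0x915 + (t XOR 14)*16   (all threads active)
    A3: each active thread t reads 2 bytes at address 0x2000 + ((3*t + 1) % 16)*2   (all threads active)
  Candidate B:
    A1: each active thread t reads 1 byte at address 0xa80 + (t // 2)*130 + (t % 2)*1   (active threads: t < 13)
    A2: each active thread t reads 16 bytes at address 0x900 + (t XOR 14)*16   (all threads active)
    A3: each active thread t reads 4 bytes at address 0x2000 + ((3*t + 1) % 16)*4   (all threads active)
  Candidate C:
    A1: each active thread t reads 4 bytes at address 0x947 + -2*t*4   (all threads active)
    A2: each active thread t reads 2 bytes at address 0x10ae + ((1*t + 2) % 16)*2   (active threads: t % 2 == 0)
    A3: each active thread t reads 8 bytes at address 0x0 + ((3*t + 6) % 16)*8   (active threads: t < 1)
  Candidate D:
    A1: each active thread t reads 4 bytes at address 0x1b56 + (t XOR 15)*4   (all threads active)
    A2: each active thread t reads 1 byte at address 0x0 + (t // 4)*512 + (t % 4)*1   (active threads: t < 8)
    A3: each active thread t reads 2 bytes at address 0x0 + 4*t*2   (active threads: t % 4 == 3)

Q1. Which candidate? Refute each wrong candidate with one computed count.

A: A2 gives 3 transactions, not 2
C: A1 gives 2 transactions, not 7
D: A1 gives 2 transactions, not 7
B: all counts match (7,2,1)

Answer: B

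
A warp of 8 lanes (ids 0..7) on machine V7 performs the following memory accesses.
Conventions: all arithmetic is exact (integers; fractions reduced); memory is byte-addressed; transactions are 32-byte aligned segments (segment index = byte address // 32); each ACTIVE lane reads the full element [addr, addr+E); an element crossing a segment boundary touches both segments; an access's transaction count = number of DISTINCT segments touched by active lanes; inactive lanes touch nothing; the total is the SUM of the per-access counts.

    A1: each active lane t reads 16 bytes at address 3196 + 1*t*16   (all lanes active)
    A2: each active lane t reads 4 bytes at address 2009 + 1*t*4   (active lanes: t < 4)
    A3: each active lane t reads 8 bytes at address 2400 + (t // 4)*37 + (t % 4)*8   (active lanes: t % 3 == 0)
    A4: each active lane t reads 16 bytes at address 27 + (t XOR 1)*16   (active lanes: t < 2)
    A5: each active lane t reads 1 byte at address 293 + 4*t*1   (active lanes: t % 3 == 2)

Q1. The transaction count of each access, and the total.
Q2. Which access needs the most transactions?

A1: 5 transactions
A2: 2 transactions
A3: 2 transactions
A4: 2 transactions
A5: 1 transaction

Answer: 5,2,2,2,1; total 12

Answer: A1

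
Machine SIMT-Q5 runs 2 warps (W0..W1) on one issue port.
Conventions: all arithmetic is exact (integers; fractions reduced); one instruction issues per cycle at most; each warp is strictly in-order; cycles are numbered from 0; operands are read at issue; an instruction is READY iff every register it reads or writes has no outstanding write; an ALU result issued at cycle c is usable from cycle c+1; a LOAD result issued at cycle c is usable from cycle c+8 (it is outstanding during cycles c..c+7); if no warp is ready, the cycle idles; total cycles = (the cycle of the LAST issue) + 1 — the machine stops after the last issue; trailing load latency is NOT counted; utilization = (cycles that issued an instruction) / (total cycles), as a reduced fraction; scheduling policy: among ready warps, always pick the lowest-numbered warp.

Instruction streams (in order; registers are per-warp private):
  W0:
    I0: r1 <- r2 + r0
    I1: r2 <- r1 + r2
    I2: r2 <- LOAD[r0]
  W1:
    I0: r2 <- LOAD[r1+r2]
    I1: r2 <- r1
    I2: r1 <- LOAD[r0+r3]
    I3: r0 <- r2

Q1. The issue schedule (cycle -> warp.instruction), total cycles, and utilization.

cycle 0: W0.I0
cycle 1: W0.I1
cycle 2: W0.I2
cycle 3: W1.I0
cycle 4: idle
cycle 5: idle
cycle 6: idle
cycle 7: idle
cycle 8: idle
cycle 9: idle
cycle 10: idle
cycle 11: W1.I1
cycle 12: W1.I2
cycle 13: W1.I3

Answer: 14 cycles, utilization 1/2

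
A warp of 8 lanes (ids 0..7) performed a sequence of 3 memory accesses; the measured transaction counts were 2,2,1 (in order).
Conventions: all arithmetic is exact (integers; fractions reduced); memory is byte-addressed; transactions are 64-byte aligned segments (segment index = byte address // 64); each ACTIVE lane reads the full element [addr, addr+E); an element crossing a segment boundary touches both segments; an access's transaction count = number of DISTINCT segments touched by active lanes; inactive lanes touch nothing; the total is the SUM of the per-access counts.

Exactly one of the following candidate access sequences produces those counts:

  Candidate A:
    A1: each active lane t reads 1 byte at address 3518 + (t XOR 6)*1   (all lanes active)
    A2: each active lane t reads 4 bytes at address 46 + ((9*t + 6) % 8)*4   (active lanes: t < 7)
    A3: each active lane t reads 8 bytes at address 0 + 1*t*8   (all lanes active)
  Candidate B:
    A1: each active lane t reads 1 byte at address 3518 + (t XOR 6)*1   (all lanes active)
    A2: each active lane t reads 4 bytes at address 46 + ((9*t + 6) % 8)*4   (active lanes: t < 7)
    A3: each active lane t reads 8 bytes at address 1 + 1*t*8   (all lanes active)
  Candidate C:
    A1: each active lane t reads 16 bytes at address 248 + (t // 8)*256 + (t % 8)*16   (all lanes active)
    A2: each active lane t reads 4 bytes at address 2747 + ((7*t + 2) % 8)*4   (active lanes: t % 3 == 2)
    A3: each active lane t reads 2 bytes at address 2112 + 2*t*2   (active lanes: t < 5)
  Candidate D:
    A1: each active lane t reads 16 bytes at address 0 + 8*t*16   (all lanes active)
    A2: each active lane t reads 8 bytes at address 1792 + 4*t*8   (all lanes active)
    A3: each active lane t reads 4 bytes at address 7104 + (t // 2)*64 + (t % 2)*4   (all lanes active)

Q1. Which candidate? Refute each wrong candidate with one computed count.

B: A3 gives 2 transactions, not 1
C: A1 gives 3 transactions, not 2
D: A1 gives 8 transactions, not 2
A: all counts match (2,2,1)

Answer: A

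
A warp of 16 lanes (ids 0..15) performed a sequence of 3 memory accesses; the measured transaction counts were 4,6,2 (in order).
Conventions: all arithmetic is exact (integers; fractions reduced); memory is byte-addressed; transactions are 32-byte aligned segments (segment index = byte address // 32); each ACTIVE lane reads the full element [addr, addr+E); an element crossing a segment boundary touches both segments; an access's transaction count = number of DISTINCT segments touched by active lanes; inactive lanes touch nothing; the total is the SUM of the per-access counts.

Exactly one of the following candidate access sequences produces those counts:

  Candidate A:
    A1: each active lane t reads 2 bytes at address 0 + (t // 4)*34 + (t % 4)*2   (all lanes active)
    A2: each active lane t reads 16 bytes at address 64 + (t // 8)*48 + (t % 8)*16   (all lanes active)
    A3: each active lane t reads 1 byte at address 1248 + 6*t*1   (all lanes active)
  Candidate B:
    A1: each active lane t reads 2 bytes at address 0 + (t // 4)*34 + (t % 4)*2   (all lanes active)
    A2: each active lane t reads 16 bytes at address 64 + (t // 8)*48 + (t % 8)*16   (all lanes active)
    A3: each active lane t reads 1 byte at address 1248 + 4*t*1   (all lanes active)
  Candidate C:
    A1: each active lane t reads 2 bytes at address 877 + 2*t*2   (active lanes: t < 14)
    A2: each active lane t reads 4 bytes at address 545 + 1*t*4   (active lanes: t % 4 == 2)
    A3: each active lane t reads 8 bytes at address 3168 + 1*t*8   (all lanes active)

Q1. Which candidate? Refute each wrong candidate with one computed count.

A: A3 gives 3 transactions, not 2
C: A1 gives 3 transactions, not 4
B: all counts match (4,6,2)

Answer: B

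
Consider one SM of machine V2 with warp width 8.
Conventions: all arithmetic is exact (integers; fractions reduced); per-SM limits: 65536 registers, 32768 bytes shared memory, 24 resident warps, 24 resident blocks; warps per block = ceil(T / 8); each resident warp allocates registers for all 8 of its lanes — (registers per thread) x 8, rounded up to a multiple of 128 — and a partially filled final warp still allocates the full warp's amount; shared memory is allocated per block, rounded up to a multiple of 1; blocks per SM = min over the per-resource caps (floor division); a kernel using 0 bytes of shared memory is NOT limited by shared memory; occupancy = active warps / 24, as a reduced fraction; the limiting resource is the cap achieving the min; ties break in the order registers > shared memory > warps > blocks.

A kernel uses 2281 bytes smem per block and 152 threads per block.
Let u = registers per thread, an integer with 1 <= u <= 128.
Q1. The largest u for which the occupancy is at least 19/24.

Answer: u = 128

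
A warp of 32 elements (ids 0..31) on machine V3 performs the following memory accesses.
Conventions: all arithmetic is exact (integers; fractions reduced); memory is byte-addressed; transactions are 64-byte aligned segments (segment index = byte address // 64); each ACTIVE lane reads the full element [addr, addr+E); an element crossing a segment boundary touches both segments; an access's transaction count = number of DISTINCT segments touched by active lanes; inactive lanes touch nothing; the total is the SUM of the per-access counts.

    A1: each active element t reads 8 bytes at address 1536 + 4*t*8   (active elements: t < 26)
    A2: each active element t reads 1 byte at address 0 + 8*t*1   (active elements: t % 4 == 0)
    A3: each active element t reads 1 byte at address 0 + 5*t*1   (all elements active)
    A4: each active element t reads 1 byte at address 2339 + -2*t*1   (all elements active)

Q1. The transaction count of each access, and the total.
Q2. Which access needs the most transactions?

A1: 13 transactions
A2: 4 transactions
A3: 3 transactions
A4: 2 transactions

Answer: 13,4,3,2; total 22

Answer: A1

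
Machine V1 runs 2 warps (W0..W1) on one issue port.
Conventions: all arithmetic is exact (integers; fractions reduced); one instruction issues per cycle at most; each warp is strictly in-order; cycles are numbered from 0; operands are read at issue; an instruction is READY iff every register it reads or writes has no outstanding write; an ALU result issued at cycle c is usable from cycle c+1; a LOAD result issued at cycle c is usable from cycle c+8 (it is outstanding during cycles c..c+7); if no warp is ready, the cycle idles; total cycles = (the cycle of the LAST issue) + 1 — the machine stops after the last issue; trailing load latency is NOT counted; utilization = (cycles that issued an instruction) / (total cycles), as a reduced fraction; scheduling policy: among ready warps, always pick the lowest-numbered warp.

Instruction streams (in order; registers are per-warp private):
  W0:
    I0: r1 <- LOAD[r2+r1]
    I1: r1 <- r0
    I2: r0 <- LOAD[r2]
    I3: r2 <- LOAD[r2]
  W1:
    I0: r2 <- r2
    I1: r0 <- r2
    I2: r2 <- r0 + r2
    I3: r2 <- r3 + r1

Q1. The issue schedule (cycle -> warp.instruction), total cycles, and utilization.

cycle 0: W0.I0
cycle 1: W1.I0
cycle 2: W1.I1
cycle 3: W1.I2
cycle 4: W1.I3
cycle 5: idle
cycle 6: idle
cycle 7: idle
cycle 8: W0.I1
cycle 9: W0.I2
cycle 10: W0.I3

Answer: 11 cycles, utilization 8/11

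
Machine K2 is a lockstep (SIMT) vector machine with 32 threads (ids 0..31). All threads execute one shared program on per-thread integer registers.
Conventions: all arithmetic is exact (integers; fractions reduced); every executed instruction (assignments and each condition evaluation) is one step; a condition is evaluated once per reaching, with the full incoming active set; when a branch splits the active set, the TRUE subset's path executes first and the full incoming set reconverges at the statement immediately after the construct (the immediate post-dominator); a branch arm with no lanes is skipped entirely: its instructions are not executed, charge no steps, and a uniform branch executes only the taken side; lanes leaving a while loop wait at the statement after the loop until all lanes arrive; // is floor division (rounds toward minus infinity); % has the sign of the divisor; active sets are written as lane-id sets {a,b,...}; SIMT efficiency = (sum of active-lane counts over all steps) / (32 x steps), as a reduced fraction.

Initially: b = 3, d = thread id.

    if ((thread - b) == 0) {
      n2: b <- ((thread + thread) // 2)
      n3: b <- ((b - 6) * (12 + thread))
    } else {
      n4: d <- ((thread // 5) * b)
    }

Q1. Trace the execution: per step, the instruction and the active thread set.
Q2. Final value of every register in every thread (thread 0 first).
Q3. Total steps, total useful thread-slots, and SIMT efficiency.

step 0: eval ((thread - b) == 0)     {0,1,2,3,4,5,6,7,8,9,10,11,12,13,14,15,16,17,18,19,20,21,22,23,24,25,26,27,28,29,30,31}
step 1: b <- ((thread + thread) // 2) {3}
step 2: b <- ((b - 6) * (12 + thread)) {3}
step 3: d <- ((thread // 5) * b)     {0,1,2,4,5,6,7,8,9,10,11,12,13,14,15,16,17,18,19,20,21,22,23,24,25,26,27,28,29,30,31}

Answer: 4 steps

b: 3,3,3,-45,3,3,3,3,3,3,3,3,3,3,3,3,3,3,3,3,3,3,3,3,3,3,3,3,3,3,3,3
d: 0,0,0,3,0,3,3,3,3,3,6,6,6,6,6,9,9,9,9,9,12,12,12,12,12,15,15,15,15,15,18,18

steps = 4; useful = 65; efficiency = 65/128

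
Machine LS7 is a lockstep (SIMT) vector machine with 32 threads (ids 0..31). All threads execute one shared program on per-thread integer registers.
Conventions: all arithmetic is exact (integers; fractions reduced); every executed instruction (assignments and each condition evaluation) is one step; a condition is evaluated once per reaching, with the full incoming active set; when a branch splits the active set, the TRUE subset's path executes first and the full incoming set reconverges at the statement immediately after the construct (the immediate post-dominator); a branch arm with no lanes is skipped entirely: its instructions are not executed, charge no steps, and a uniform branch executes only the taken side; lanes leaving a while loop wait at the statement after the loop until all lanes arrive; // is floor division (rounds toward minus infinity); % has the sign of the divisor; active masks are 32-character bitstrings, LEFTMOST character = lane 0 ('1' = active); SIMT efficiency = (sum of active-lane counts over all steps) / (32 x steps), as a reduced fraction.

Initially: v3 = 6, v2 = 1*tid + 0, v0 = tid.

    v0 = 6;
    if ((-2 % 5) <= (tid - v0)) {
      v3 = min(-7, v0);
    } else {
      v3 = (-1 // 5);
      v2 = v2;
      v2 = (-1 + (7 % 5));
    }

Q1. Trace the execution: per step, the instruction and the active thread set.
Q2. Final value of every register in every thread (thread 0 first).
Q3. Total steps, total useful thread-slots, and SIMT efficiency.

step 0: v0 <- 6                      11111111111111111111111111111111
step 1: eval ((-2 % 5) <= (tid - v0)) 11111111111111111111111111111111
step 2: v3 <- min(-7, v0)            00000000011111111111111111111111
step 3: v3 <- (-1 // 5)              11111111100000000000000000000000
step 4: v2 <- v2                     11111111100000000000000000000000
step 5: v2 <- (-1 + (7 % 5))         11111111100000000000000000000000

Answer: 6 steps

v3: -1,-1,-1,-1,-1,-1,-1,-1,-1,-7,-7,-7,-7,-7,-7,-7,-7,-7,-7,-7,-7,-7,-7,-7,-7,-7,-7,-7,-7,-7,-7,-7
v2: 1,1,1,1,1,1,1,1,1,9,10,11,12,13,14,15,16,17,18,19,20,21,22,23,24,25,26,27,28,29,30,31
v0: 6,6,6,6,6,6,6,6,6,6,6,6,6,6,6,6,6,6,6,6,6,6,6,6,6,6,6,6,6,6,6,6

steps = 6; useful = 114; efficiency = 114/192 = 19/32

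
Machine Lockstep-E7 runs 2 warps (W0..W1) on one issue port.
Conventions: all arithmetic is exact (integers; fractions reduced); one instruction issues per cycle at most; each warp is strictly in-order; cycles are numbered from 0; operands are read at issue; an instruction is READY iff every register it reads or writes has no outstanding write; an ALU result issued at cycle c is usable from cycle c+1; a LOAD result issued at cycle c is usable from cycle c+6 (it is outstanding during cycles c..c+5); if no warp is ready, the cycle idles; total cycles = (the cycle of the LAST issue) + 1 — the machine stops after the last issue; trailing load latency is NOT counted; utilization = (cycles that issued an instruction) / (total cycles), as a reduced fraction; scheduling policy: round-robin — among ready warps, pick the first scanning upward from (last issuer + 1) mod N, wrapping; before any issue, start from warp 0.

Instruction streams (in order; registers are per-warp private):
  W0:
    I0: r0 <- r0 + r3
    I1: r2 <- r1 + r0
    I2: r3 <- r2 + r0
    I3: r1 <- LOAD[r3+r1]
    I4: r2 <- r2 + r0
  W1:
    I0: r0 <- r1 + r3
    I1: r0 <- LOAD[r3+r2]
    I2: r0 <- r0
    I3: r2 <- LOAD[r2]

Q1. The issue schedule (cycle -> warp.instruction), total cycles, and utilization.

cycle 0: W0.I0
cycle 1: W1.I0
cycle 2: W0.I1
cycle 3: W1.I1
cycle 4: W0.I2
cycle 5: W0.I3
cycle 6: W0.I4
cycle 7: idle
cycle 8: idle
cycle 9: W1.I2
cycle 10: W1.I3

Answer: 11 cycles, utilization 9/11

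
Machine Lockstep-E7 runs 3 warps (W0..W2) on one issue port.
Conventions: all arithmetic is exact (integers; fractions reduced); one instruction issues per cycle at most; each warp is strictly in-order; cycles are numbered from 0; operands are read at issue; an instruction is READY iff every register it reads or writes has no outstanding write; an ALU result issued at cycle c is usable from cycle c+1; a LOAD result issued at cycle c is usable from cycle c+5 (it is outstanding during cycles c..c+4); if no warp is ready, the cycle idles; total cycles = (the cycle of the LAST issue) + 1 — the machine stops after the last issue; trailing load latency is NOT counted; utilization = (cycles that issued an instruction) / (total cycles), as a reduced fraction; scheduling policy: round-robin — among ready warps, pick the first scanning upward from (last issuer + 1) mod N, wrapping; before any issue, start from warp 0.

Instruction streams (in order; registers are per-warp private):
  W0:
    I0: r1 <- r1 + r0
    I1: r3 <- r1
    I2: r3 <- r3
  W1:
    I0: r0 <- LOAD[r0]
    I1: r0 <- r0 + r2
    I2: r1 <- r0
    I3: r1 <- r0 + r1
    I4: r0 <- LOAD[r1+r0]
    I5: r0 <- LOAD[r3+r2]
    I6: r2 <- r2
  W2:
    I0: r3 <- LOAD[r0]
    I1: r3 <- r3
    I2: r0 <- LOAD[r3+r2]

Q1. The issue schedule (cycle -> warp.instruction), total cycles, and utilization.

cycle 0: W0.I0
cycle 1: W1.I0
cycle 2: W2.I0
cycle 3: W0.I1
cycle 4: W0.I2
cycle 5: idle
cycle 6: W1.I1
cycle 7: W2.I1
cycle 8: W1.I2
cycle 9: W2.I2
cycle 10: W1.I3
cycle 11: W1.I4
cycle 12: idle
cycle 13: idle
cycle 14: idle
cycle 15: idle
cycle 16: W1.I5
cycle 17: W1.I6

Answer: 18 cycles, utilization 13/18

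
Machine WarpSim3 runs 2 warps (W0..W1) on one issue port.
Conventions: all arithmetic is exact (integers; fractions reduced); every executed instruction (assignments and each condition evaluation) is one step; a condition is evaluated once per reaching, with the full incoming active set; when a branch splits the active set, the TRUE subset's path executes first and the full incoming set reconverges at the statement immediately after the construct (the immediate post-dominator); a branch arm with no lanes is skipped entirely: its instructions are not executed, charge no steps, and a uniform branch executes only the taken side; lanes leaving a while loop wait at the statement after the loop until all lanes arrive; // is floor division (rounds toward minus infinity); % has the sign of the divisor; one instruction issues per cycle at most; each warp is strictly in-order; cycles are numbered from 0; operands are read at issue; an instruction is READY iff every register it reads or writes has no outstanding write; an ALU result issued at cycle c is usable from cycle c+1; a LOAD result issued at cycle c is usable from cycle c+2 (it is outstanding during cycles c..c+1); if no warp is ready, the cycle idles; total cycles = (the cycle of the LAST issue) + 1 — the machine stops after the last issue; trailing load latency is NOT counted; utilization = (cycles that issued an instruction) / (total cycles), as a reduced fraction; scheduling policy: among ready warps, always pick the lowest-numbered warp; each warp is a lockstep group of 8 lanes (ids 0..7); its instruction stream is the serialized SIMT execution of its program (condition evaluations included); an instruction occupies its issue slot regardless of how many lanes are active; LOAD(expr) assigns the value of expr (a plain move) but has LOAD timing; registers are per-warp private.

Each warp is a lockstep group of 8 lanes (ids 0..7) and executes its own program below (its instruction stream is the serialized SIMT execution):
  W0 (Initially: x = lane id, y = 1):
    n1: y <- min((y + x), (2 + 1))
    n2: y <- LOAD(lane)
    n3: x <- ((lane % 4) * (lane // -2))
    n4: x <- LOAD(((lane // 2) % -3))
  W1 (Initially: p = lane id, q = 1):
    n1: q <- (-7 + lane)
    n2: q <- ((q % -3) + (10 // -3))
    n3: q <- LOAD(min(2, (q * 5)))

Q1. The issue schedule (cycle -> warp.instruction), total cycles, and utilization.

cycle 0: W0.I0
cycle 1: W0.I1
cycle 2: W0.I2
cycle 3: W0.I3
cycle 4: W1.I0
cycle 5: W1.I1
cycle 6: W1.I2

Answer: 7 cycles, utilization 1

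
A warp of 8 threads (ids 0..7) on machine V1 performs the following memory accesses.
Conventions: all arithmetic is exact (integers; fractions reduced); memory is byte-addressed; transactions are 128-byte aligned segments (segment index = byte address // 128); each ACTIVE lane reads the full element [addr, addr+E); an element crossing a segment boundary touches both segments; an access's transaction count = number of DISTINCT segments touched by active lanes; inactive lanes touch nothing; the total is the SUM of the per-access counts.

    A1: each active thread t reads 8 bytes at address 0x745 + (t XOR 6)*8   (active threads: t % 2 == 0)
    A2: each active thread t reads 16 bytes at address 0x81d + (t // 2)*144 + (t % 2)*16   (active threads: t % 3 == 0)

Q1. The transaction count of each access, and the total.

A1: 1 transaction
A2: 3 transactions

Answer: 1,3; total 4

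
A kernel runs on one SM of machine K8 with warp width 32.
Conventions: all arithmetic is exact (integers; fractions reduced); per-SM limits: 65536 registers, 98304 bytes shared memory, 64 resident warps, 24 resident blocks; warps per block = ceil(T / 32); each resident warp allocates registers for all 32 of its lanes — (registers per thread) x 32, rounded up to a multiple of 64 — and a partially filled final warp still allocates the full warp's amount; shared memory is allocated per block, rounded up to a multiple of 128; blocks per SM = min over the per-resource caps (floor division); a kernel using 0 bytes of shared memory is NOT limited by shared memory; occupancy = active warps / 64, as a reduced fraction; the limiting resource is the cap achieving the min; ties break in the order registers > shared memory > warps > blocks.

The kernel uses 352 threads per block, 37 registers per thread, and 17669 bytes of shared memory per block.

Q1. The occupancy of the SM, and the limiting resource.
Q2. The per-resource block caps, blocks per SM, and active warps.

Answer: occupancy 11/16, limited by registers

registers: 4 blocks
shared memory: 5 blocks
warps: 5 blocks
blocks: 24 blocks

Answer: 4 blocks, 44 active warps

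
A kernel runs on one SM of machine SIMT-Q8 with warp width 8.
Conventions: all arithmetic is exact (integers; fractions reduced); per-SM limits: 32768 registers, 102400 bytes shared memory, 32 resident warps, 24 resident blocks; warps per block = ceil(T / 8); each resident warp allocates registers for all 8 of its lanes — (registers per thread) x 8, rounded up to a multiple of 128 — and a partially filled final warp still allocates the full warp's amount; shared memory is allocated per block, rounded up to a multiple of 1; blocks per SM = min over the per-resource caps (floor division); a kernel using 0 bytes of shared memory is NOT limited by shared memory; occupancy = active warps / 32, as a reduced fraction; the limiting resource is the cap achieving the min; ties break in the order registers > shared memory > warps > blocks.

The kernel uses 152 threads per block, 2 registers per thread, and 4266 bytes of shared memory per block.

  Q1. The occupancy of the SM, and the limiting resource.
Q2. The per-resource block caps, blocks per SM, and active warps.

Answer: occupancy 19/32, limited by warps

registers: 13 blocks
shared memory: 24 blocks
warps: 1 block
blocks: 24 blocks

Answer: 1 block, 19 active warps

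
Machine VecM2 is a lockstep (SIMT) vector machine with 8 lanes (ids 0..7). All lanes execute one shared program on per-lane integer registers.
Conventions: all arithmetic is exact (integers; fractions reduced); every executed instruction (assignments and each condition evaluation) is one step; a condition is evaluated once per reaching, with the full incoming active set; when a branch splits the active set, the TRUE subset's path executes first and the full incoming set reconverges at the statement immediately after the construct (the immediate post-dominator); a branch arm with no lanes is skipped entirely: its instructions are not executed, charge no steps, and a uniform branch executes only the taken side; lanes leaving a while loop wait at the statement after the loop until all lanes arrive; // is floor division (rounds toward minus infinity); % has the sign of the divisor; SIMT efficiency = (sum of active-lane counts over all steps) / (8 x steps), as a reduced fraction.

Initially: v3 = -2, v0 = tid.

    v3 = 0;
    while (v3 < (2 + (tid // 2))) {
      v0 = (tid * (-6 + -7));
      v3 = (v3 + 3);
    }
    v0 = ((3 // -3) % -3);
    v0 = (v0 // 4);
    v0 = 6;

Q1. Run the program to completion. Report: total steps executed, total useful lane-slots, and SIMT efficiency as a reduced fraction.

Answer: 11 steps, 76 useful, 19/22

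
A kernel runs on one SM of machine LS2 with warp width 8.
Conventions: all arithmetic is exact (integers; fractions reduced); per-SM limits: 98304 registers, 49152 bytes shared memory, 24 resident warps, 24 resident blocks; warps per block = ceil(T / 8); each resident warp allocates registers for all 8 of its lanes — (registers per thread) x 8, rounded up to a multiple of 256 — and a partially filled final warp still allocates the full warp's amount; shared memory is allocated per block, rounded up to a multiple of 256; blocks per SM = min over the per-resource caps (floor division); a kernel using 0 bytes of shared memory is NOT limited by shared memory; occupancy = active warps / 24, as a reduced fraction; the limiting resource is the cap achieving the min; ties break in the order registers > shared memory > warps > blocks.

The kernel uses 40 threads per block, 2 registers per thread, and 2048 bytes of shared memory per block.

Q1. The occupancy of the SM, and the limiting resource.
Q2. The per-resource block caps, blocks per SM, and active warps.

Answer: occupancy 5/6, limited by warps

registers: 76 blocks
shared memory: 24 blocks
warps: 4 blocks
blocks: 24 blocks

Answer: 4 blocks, 20 active warps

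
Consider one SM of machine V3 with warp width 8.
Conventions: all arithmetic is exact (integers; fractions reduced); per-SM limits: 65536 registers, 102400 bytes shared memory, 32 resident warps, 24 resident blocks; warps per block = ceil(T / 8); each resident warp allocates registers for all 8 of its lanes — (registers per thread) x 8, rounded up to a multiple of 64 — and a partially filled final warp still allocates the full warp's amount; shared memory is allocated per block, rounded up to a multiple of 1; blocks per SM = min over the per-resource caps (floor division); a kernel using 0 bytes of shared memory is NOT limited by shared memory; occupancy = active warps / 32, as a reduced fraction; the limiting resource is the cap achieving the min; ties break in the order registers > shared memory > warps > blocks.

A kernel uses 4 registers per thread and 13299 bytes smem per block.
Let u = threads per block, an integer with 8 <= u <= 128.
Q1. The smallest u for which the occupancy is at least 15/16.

Answer: u = 33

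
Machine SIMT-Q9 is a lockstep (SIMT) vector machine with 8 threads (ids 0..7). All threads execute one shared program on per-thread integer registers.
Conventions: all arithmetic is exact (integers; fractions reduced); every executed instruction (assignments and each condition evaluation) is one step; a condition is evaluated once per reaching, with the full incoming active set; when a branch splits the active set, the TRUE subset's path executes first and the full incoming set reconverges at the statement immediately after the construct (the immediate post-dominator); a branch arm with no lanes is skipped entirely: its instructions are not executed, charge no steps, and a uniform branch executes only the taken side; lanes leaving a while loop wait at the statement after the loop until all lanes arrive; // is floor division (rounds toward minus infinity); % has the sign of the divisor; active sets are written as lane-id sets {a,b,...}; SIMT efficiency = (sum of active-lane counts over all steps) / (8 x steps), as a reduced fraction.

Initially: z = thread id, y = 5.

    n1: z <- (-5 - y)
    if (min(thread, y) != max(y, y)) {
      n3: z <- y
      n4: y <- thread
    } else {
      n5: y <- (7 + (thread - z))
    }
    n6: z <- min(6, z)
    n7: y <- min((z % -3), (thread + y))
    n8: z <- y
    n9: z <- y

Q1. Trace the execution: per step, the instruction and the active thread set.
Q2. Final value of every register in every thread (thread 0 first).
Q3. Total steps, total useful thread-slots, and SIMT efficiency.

step 0: z <- (-5 - y)                {0,1,2,3,4,5,6,7}
step 1: eval (min(thread, y) != max(y, y)) {0,1,2,3,4,5,6,7}
step 2: z <- y                       {0,1,2,3,4}
step 3: y <- thread                  {0,1,2,3,4}
step 4: y <- (7 + (thread - z))      {5,6,7}
step 5: z <- min(6, z)               {0,1,2,3,4,5,6,7}
step 6: y <- min((z % -3), (thread + y)) {0,1,2,3,4,5,6,7}
step 7: z <- y                       {0,1,2,3,4,5,6,7}
step 8: z <- y                       {0,1,2,3,4,5,6,7}

Answer: 9 steps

z: -1,-1,-1,-1,-1,-1,-1,-1
y: -1,-1,-1,-1,-1,-1,-1,-1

steps = 9; useful = 61; efficiency = 61/72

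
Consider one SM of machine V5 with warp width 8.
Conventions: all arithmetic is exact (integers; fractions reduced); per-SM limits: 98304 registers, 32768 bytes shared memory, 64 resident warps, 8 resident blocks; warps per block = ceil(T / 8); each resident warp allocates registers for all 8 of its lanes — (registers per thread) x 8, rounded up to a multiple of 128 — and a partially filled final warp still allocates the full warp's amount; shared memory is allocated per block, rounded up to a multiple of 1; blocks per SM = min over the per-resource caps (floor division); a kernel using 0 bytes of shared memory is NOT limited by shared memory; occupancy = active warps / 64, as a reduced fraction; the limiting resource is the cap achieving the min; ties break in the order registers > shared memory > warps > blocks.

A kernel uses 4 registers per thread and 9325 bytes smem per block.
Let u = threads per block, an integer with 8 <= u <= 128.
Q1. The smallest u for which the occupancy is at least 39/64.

Answer: u = 97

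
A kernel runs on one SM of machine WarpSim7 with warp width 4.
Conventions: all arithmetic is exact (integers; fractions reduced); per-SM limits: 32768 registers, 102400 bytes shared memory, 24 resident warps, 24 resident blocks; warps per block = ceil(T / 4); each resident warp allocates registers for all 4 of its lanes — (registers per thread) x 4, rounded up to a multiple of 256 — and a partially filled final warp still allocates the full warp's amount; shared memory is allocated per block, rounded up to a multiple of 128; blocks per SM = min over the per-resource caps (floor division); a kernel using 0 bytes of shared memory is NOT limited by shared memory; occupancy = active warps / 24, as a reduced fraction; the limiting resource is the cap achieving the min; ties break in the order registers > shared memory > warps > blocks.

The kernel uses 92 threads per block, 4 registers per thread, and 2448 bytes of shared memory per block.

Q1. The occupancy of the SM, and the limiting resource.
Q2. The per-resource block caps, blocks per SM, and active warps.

Answer: occupancy 23/24, limited by warps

registers: 5 blocks
shared memory: 40 blocks
warps: 1 block
blocks: 24 blocks

Answer: 1 block, 23 active warps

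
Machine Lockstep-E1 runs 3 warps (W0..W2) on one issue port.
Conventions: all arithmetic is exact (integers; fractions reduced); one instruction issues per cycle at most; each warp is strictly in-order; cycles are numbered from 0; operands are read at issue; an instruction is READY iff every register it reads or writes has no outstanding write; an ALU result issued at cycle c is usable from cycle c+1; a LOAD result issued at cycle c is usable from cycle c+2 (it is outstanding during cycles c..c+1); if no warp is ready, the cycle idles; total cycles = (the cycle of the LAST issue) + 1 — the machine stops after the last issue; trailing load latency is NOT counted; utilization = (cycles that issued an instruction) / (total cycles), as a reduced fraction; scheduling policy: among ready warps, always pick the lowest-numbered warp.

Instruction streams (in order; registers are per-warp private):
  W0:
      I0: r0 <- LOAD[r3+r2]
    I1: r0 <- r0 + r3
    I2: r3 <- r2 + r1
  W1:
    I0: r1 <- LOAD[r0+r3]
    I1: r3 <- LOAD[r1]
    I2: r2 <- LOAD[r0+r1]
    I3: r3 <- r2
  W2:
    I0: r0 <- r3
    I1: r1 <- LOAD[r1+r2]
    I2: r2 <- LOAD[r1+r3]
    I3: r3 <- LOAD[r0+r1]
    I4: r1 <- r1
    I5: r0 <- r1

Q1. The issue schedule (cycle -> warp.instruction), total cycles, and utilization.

cycle 0: W0.I0
cycle 1: W1.I0
cycle 2: W0.I1
cycle 3: W0.I2
cycle 4: W1.I1
cycle 5: W1.I2
cycle 6: W2.I0
cycle 7: W1.I3
cycle 8: W2.I1
cycle 9: idle
cycle 10: W2.I2
cycle 11: W2.I3
cycle 12: W2.I4
cycle 13: W2.I5

Answer: 14 cycles, utilization 13/14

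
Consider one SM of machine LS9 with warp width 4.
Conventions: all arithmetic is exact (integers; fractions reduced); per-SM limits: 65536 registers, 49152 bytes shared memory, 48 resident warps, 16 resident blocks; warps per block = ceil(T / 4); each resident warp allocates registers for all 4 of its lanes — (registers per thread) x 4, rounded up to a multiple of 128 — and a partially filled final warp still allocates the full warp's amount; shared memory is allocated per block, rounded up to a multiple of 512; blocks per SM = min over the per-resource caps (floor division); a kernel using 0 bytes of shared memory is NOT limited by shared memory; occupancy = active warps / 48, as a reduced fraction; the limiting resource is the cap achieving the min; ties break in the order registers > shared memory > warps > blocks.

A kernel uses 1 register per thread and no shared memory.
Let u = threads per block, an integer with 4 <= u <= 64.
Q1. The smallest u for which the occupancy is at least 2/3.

Answer: u = 5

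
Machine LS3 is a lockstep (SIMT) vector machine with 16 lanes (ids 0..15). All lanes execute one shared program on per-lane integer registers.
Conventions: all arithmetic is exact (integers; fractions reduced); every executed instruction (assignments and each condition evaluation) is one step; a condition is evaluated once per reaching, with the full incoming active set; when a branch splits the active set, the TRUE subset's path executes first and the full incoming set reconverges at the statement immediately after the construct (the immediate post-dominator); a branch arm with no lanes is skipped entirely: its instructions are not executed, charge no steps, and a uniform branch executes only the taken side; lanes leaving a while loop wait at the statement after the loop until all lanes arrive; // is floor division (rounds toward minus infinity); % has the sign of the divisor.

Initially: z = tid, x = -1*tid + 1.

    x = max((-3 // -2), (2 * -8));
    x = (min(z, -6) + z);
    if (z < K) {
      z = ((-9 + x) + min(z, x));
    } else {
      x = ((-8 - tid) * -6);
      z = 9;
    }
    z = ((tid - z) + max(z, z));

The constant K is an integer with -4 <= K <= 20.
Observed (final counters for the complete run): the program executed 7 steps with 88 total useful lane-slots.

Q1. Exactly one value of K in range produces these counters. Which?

Answer: K = 8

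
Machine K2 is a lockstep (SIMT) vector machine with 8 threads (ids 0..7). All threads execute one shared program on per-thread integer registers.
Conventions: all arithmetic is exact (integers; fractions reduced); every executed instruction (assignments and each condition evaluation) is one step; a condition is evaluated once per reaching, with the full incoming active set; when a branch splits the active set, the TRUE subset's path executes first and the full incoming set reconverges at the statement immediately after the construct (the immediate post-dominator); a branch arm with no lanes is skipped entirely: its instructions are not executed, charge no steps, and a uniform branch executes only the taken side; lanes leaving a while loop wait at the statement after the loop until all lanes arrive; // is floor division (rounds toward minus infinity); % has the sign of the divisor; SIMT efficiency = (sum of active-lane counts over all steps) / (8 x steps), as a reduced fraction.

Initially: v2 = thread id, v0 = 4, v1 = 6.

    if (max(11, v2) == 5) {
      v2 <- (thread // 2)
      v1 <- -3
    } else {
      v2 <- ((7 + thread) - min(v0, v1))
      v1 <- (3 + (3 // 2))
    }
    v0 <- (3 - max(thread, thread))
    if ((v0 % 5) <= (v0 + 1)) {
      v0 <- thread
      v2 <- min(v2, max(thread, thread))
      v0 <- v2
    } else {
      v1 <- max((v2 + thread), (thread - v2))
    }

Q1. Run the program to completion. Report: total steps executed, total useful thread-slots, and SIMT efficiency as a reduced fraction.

Answer: 9 steps, 56 useful, 7/9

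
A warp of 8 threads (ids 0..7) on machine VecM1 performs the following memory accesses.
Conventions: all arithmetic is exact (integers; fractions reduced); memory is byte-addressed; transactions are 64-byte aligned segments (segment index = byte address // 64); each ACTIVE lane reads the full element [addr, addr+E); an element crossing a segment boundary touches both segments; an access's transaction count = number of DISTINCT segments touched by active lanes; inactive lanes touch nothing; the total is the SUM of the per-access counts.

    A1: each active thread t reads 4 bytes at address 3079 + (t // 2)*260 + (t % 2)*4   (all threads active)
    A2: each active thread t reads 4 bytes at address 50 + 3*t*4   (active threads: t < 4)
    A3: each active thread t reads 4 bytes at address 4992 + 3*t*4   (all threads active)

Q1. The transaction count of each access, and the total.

A1: 4 transactions
A2: 2 transactions
A3: 2 transactions

Answer: 4,2,2; total 8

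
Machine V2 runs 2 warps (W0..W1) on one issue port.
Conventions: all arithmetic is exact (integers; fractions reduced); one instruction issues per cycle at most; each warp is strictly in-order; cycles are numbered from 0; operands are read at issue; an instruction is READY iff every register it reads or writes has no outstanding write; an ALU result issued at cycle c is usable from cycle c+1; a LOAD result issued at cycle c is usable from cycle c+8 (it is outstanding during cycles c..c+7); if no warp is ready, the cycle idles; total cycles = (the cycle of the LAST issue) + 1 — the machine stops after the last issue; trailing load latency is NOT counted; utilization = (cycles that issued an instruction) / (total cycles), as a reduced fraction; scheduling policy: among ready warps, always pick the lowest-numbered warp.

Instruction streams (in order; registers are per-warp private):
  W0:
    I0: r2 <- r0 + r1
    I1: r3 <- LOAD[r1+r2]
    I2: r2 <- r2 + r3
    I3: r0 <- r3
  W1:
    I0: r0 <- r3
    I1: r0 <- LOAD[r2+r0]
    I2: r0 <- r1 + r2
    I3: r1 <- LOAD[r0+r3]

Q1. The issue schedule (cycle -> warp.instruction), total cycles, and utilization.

cycle 0: W0.I0
cycle 1: W0.I1
cycle 2: W1.I0
cycle 3: W1.I1
cycle 4: idle
cycle 5: idle
cycle 6: idle
cycle 7: idle
cycle 8: idle
cycle 9: W0.I2
cycle 10: W0.I3
cycle 11: W1.I2
cycle 12: W1.I3

Answer: 13 cycles, utilization 8/13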